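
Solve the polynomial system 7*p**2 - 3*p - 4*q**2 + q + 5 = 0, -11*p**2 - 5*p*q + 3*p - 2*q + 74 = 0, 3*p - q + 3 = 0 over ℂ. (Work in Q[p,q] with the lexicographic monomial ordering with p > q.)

{(-2, -3)}

Compute a lex Gröbner basis by Buchberger's algorithm.
f_1 = 7*p**2 - 3*p - 4*q**2 + q + 5, LT = p**2.
f_2 = -11*p**2 - 5*p*q + 3*p - 2*q + 74, LT = p**2.
f_3 = 3*p - q + 3, LT = p.

S(f_1,f_2): lcm = p**2. S = -5/11*p*q - 12/77*p - 4/7*q**2 - 3/77*q + 573/77.
  reduce S modulo (f_1, f_2, f_3):
  remainder -167/231*q**2 + 4/11*q + 585/77 ≠ 0; add h_4 = -167/231*q**2 + 4/11*q + 585/77 to the basis.

S(f_1,f_3): lcm = p**2. S = 1/3*p*q - 10/7*p - 4/7*q**2 + 1/7*q + 5/7.
  reduce S modulo (f_1, f_2, f_3, h_4):
  remainder -150/167*q - 450/167 ≠ 0; add h_5 = -150/167*q - 450/167 to the basis.

The other S-polynomials (S(f_2,f_3), S(f_1,h_4), S(f_2,h_4), S(f_3,h_4), S(f_1,h_5), S(f_2,h_5), S(f_3,h_5), S(h_4,h_5)) all reduce to 0 modulo the current basis, so we have a Gröbner basis.
Inter-reduce: drop elements whose leading term is divisible by another's, tail-reduce, and make monic.
Reduced Gröbner basis: {p + 2, q + 3}.

Since the basis is lex-ordered, q + 3 is univariate in q. Its roots are {-3}. Back-substituting each root into the other basis elements fixes the other coordinates.
  q = -3: the earlier basis element becomes p + 2 = 0, giving p = -2 — point (-2, -3).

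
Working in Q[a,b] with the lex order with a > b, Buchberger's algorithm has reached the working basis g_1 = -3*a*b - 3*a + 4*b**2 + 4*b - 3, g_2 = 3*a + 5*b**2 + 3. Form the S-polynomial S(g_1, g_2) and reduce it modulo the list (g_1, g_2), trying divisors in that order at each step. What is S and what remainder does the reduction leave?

S(g_1, g_2) = a - 5/3*b**3 - 4/3*b**2 - 7/3*b + 1; remainder on division = -5/3*b**3 - 3*b**2 - 7/3*b.

lcm(LM(g_1), LM(g_2)) = a*b.
S = (lcm/LT(g_1))·g_1 − (lcm/LT(g_2))·g_2 = a - 5/3*b**3 - 4/3*b**2 - 7/3*b + 1.
Reduce S modulo (g_1, g_2) in that order:
  leading term a: subtract (1/3)·g_2 from a - 5/3*b**3 - 4/3*b**2 - 7/3*b + 1 → -5/3*b**3 - 3*b**2 - 7/3*b
  leading term b**3: no divisor's leading term divides it; move -5/3*b**3 to the remainder.
  leading term b**2: no divisor's leading term divides it; move -3*b**2 to the remainder.
  leading term b: no divisor's leading term divides it; move -7/3*b to the remainder.
The remainder -5/3*b**3 - 3*b**2 - 7/3*b is nonzero, so it would be added as the next basis element.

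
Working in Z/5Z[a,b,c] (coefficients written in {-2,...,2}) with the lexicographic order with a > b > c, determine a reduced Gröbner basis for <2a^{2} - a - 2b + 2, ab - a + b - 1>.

f_1 = 2a^{2} - a - 2b + 2, LT = a^{2}.
f_2 = ab - a + b - 1, LT = ab.

S(f_1,f_2): lcm = a^{2}b. S = a^{2} + ab + a - b^{2} + b.
  leading term a^{2}: subtract (-2)·f_1 from a^{2} + ab + a - b^{2} + b → ab - a - b^{2} + 2b - 1
  leading term ab: subtract (1)·f_2 from ab - a - b^{2} + 2b - 1 → -b^{2} + b
  leading term b^{2}: no divisor's leading term divides it; move -b^{2} to the remainder.
  leading term b: no divisor's leading term divides it; move b to the remainder.
  remainder -b^{2} + b ≠ 0; add g_3 = -b^{2} + b to the basis.

The other S-polynomials (S(f_1,g_3), S(f_2,g_3)) all reduce to 0 modulo the current basis, so we have a Gröbner basis.

G = {a^{2} + 2a - b + 1, ab - a + b - 1, b^{2} - b}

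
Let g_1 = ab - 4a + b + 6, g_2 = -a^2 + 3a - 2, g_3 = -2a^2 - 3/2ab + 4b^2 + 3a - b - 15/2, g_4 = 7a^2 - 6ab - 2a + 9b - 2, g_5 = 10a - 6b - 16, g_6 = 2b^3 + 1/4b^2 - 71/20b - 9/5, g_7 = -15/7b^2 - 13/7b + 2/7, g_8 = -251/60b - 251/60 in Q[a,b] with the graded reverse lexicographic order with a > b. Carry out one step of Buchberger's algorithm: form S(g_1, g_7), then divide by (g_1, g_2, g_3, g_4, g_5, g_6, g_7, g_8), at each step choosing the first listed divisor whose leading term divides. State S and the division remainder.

lcm(LM(g_1), LM(g_7)) = ab^2.
S = (lcm/LT(g_1))·g_1 − (lcm/LT(g_7))·g_7 = -73/15ab + b^2 + 2/15a + 6b.
Reduce S modulo (g_1, g_2, g_3, g_4, g_5, g_6, g_7, g_8) in that order:
  leading term ab: subtract (-73/15)·g_1 from -73/15ab + b^2 + 2/15a + 6b → b^2 - 58/3a + 163/15b + 146/5
  leading term b^2: subtract (-7/15)·g_7 from b^2 - 58/3a + 163/15b + 146/5 → -58/3a + 10b + 88/3
  leading term a: subtract (-29/15)·g_5 from -58/3a + 10b + 88/3 → -8/5b - 8/5
  leading term b: subtract (96/251)·g_8 from -8/5b - 8/5 → 0
The remainder is 0, so this S-polynomial contributes no new basis element.

S(g_1, g_7) = -73/15ab + b^2 + 2/15a + 6b; remainder on division = 0.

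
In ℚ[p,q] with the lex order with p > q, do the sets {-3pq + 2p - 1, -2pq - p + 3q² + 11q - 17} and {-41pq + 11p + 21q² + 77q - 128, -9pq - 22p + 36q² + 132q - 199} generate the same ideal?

Yes, the ideals are equal.

For a fixed monomial order, each ideal has a unique reduced Gröbner basis; comparing bases decides equality.
Buchberger on the first generating set:
f_1 = -3pq + 2p - 1, LT = pq.
f_2 = -2pq - p + 3q² + 11q - 17, LT = pq.

S(f_1,f_2): lcm = pq. S = -7/6p + 3/2q² + 11/2q - 49/6.
  leading term p: no divisor's leading term divides it; move -7/6p to the remainder.
  leading term q²: no divisor's leading term divides it; move 3/2q² to the remainder.
  leading term q: no divisor's leading term divides it; move 11/2q to the remainder.
  leading term 1: no divisor's leading term divides it; move -49/6 to the remainder.
  remainder -7/6p + 3/2q² + 11/2q - 49/6 ≠ 0; add g_3 = -7/6p + 3/2q² + 11/2q - 49/6 to the basis.

S(f_1,g_3): lcm = pq. S = -⅔p + 9/7q³ + 33/7q² - 7q + ⅓.
  leading term p: subtract (4/7)·g_3 from -⅔p + 9/7q³ + 33/7q² - 7q + ⅓ → 9/7q³ + 27/7q² - 71/7q + 5
  leading term q³: no divisor's leading term divides it; move 9/7q³ to the remainder.
  leading term q²: no divisor's leading term divides it; move 27/7q² to the remainder.
  leading term q: no divisor's leading term divides it; move -71/7q to the remainder.
  leading term 1: no divisor's leading term divides it; move 5 to the remainder.
  remainder 9/7q³ + 27/7q² - 71/7q + 5 ≠ 0; add g_4 = 9/7q³ + 27/7q² - 71/7q + 5 to the basis.

The other S-polynomials (S(f_2,g_3), S(f_1,g_4), S(f_2,g_4), S(g_3,g_4)) all reduce to 0 modulo the current basis, so we have a Gröbner basis.
Inter-reduce: drop elements whose leading term is divisible by another's, tail-reduce, and make monic.
Reduced Gröbner basis: {p - 9/7q² - 33/7q + 7, q³ + 3q² - 71/9q + 35/9}.

Buchberger on the second generating set:
h_1 = -41pq + 11p + 21q² + 77q - 128, LT = pq.
h_2 = -9pq - 22p + 36q² + 132q - 199, LT = pq.

S(h_1,h_2): lcm = pq. S = -1001/369p + 143/41q² + 1573/123q - 7007/369.
  leading term p: no divisor's leading term divides it; move -1001/369p to the remainder.
  leading term q²: no divisor's leading term divides it; move 143/41q² to the remainder.
  leading term q: no divisor's leading term divides it; move 1573/123q to the remainder.
  leading term 1: no divisor's leading term divides it; move -7007/369 to the remainder.
  remainder -1001/369p + 143/41q² + 1573/123q - 7007/369 ≠ 0; add k_3 = -1001/369p + 143/41q² + 1573/123q - 7007/369 to the basis.

S(h_1,k_3): lcm = pq. S = -11/41p + 9/7q³ + 1206/287q² - 364/41q + 128/41.
  leading term p: subtract (9/91)·k_3 from -11/41p + 9/7q³ + 1206/287q² - 364/41q + 128/41 → 9/7q³ + 27/7q² - 71/7q + 5
  leading term q³: no divisor's leading term divides it; move 9/7q³ to the remainder.
  leading term q²: no divisor's leading term divides it; move 27/7q² to the remainder.
  leading term q: no divisor's leading term divides it; move -71/7q to the remainder.
  leading term 1: no divisor's leading term divides it; move 5 to the remainder.
  remainder 9/7q³ + 27/7q² - 71/7q + 5 ≠ 0; add k_4 = 9/7q³ + 27/7q² - 71/7q + 5 to the basis.

The other S-polynomials (S(h_2,k_3), S(h_1,k_4), S(h_2,k_4), S(k_3,k_4)) all reduce to 0 modulo the current basis, so we have a Gröbner basis.
Inter-reduce: drop elements whose leading term is divisible by another's, tail-reduce, and make monic.
Reduced Gröbner basis: {p - 9/7q² - 33/7q + 7, q³ + 3q² - 71/9q + 35/9}.

Same reduced basis, so the two generating sets span the same ideal.
The same test decides containment: I ⊆ J iff every generator of I reduces to 0 modulo a Gröbner basis of J.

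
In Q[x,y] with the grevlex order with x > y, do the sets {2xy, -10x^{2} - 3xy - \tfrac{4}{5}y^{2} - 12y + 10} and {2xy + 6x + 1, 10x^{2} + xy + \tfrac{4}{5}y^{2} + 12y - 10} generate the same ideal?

No, the ideals differ.

For a fixed monomial order, each ideal has a unique reduced Gröbner basis; comparing bases decides equality.
Buchberger on the first generating set:
f_1 = 2xy, LT = xy.
f_2 = -10x^{2} - 3xy - \tfrac{4}{5}y^{2} - 12y + 10, LT = x^{2}.

S(f_1,f_2): lcm = x^{2}y. S = -\tfrac{3}{10}xy^{2} - \tfrac{2}{25}y^{3} - \tfrac{6}{5}y^{2} + y.
  leading term xy^{2}: subtract (-\tfrac{3}{20}y)·f_1 from -\tfrac{3}{10}xy^{2} - \tfrac{2}{25}y^{3} - \tfrac{6}{5}y^{2} + y → -\tfrac{2}{25}y^{3} - \tfrac{6}{5}y^{2} + y
  leading term y^{3}: no divisor's leading term divides it; move -\tfrac{2}{25}y^{3} to the remainder.
  leading term y^{2}: no divisor's leading term divides it; move -\tfrac{6}{5}y^{2} to the remainder.
  leading term y: no divisor's leading term divides it; move y to the remainder.
  remainder -\tfrac{2}{25}y^{3} - \tfrac{6}{5}y^{2} + y ≠ 0; add g_3 = -\tfrac{2}{25}y^{3} - \tfrac{6}{5}y^{2} + y to the basis.

The other S-polynomials (S(f_1,g_3), S(f_2,g_3)) all reduce to 0 modulo the current basis, so we have a Gröbner basis.
Inter-reduce: drop elements whose leading term is divisible by another's, tail-reduce, and make monic.
Reduced Gröbner basis: {y^{3} + 15y^{2} - \tfrac{25}{2}y, x^{2} + \tfrac{2}{25}y^{2} + \tfrac{6}{5}y - 1, xy}.

Buchberger on the second generating set:
h_1 = 2xy + 6x + 1, LT = xy.
h_2 = 10x^{2} + xy + \tfrac{4}{5}y^{2} + 12y - 10, LT = x^{2}.

S(h_1,h_2): lcm = x^{2}y. S = -\tfrac{1}{10}xy^{2} - \tfrac{2}{25}y^{3} + 3x^{2} - \tfrac{6}{5}y^{2} + \tfrac{1}{2}x + y.
  leading term xy^{2}: subtract (-\tfrac{1}{20}y)·h_1 from -\tfrac{1}{10}xy^{2} - \tfrac{2}{25}y^{3} + 3x^{2} - \tfrac{6}{5}y^{2} + \tfrac{1}{2}x + y → -\tfrac{2}{25}y^{3} + 3x^{2} + \tfrac{3}{10}xy - \tfrac{6}{5}y^{2} + \tfrac{1}{2}x + \tfrac{21}{20}y
  leading term y^{3}: no divisor's leading term divides it; move -\tfrac{2}{25}y^{3} to the remainder.
  leading term x^{2}: subtract (\tfrac{3}{10})·h_2 from 3x^{2} + \tfrac{3}{10}xy - \tfrac{6}{5}y^{2} + \tfrac{1}{2}x + \tfrac{21}{20}y → -\tfrac{36}{25}y^{2} + \tfrac{1}{2}x - \tfrac{51}{20}y + 3
  leading term y^{2}: no divisor's leading term divides it; move -\tfrac{36}{25}y^{2} to the remainder.
  leading term x: no divisor's leading term divides it; move \tfrac{1}{2}x to the remainder.
  leading term y: no divisor's leading term divides it; move -\tfrac{51}{20}y to the remainder.
  leading term 1: no divisor's leading term divides it; move 3 to the remainder.
  remainder -\tfrac{2}{25}y^{3} - \tfrac{36}{25}y^{2} + \tfrac{1}{2}x - \tfrac{51}{20}y + 3 ≠ 0; add k_3 = -\tfrac{2}{25}y^{3} - \tfrac{36}{25}y^{2} + \tfrac{1}{2}x - \tfrac{51}{20}y + 3 to the basis.

The other S-polynomials (S(h_1,k_3), S(h_2,k_3)) all reduce to 0 modulo the current basis, so we have a Gröbner basis.
Inter-reduce: drop elements whose leading term is divisible by another's, tail-reduce, and make monic.
Reduced Gröbner basis: {y^{3} + 18y^{2} - \tfrac{25}{4}x + \tfrac{255}{8}y - \tfrac{75}{2}, x^{2} + \tfrac{2}{25}y^{2} - \tfrac{3}{10}x + \tfrac{6}{5}y - \tfrac{21}{20}, xy + 3x + \tfrac{1}{2}}.

The bases are distinct; the ideals are different.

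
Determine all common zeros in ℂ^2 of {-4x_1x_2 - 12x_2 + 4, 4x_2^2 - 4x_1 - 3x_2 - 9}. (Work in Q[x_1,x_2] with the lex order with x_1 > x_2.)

{(-2, 1), (-25/8 + 3*sqrt(7)*I/8, -1/8 - 3*sqrt(7)*I/8), (-25/8 - 3*sqrt(7)*I/8, -1/8 + 3*sqrt(7)*I/8)}

Compute a lex Gröbner basis by Buchberger's algorithm.
f_1 = -4x_1x_2 - 12x_2 + 4, LT = x_1x_2.
f_2 = -4x_1 + 4x_2^2 - 3x_2 - 9, LT = x_1.

S(f_1,f_2): lcm = x_1x_2. S = x_2^3 - 3/4x_2^2 + 3/4x_2 - 1.
  leading term x_2^3: no divisor's leading term divides it; move x_2^3 to the remainder.
  leading term x_2^2: no divisor's leading term divides it; move -3/4x_2^2 to the remainder.
  leading term x_2: no divisor's leading term divides it; move 3/4x_2 to the remainder.
  leading term 1: no divisor's leading term divides it; move -1 to the remainder.
  remainder x_2^3 - 3/4x_2^2 + 3/4x_2 - 1 ≠ 0; add h_3 = x_2^3 - 3/4x_2^2 + 3/4x_2 - 1 to the basis.

S(f_1,h_3): lcm = x_1x_2^3. S = 3/4x_1x_2^2 - 3/4x_1x_2 + x_1 + 3x_2^3 - x_2^2.
  leading term x_1x_2^2: subtract (-3/16x_2)·f_1 from 3/4x_1x_2^2 - 3/4x_1x_2 + x_1 + 3x_2^3 - x_2^2 → -3/4x_1x_2 + x_1 + 3x_2^3 - 13/4x_2^2 + 3/4x_2
  leading term x_1x_2: subtract (3/16)·f_1 from -3/4x_1x_2 + x_1 + 3x_2^3 - 13/4x_2^2 + 3/4x_2 → x_1 + 3x_2^3 - 13/4x_2^2 + 3x_2 - 3/4
  leading term x_1: subtract (-1/4)·f_2 from x_1 + 3x_2^3 - 13/4x_2^2 + 3x_2 - 3/4 → 3x_2^3 - 9/4x_2^2 + 9/4x_2 - 3
  leading term x_2^3: subtract (3)·h_3 from 3x_2^3 - 9/4x_2^2 + 9/4x_2 - 3 → 0
  remainder 0.

S(f_2,h_3): leading monomials are coprime, so the S-polynomial reduces to 0 (Buchberger's first criterion).
Every S-polynomial of the final basis reduces to 0, so we have a Gröbner basis.
Inter-reduce: drop elements whose leading term is divisible by another's, tail-reduce, and make monic.
Reduced Gröbner basis: {x_1 - x_2^2 + 3/4x_2 + 9/4, x_2^3 - 3/4x_2^2 + 3/4x_2 - 1}.

Elimination: the polynomial x_2^3 - 3/4x_2^2 + 3/4x_2 - 1 lies in the elimination ideal for x_2, so x_2 ∈ {1, -1/8 - 3*sqrt(7)*I/8, -1/8 + 3*sqrt(7)*I/8}. For each such x_2, the remaining basis elements (now univariate) give the rest of the solution.
  x_2 = 1: the earlier basis element becomes x_1 + 2 = 0, giving x_1 = -2 — point (-2, 1).
  x_2 = -1/8 - 3*sqrt(7)*I/8: the earlier basis element becomes x_1 + 25/8 - 3*sqrt(7)*I/8 = 0, giving x_1 = -25/8 + 3*sqrt(7)*I/8 — point (-25/8 + 3*sqrt(7)*I/8, -1/8 - 3*sqrt(7)*I/8).
  x_2 = -1/8 + 3*sqrt(7)*I/8: the earlier basis element becomes x_1 + 25/8 + 3*sqrt(7)*I/8 = 0, giving x_1 = -25/8 - 3*sqrt(7)*I/8 — point (-25/8 - 3*sqrt(7)*I/8, -1/8 + 3*sqrt(7)*I/8).
Check: every point annihilates each of the original generators.
This is the nonlinear analogue of row-reducing a linear system.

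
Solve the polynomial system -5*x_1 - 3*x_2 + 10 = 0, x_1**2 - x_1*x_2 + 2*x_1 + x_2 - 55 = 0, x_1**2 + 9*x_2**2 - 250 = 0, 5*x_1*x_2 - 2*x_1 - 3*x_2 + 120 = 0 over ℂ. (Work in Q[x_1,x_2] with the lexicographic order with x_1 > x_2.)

Compute a lex Gröbner basis by Buchberger's algorithm.
f_1 = -5*x_1 - 3*x_2 + 10, LT = x_1.
f_2 = x_1**2 - x_1*x_2 + 2*x_1 + x_2 - 55, LT = x_1**2.
f_3 = x_1**2 + 9*x_2**2 - 250, LT = x_1**2.
f_4 = 5*x_1*x_2 - 2*x_1 - 3*x_2 + 120, LT = x_1*x_2.

S(f_1,f_2): lcm = x_1**2. S = 8/5*x_1*x_2 - 4*x_1 - x_2 + 55.
  leading term x_1*x_2: subtract (-8/25*x_2)·f_1 from 8/5*x_1*x_2 - 4*x_1 - x_2 + 55 → -4*x_1 - 24/25*x_2**2 + 11/5*x_2 + 55
  leading term x_1: subtract (4/5)·f_1 from -4*x_1 - 24/25*x_2**2 + 11/5*x_2 + 55 → -24/25*x_2**2 + 23/5*x_2 + 47
  leading term x_2**2: no divisor's leading term divides it; move -24/25*x_2**2 to the remainder.
  leading term x_2: no divisor's leading term divides it; move 23/5*x_2 to the remainder.
  leading term 1: no divisor's leading term divides it; move 47 to the remainder.
  remainder -24/25*x_2**2 + 23/5*x_2 + 47 ≠ 0; add h_5 = -24/25*x_2**2 + 23/5*x_2 + 47 to the basis.

S(f_1,f_3): lcm = x_1**2. S = 3/5*x_1*x_2 - 2*x_1 - 9*x_2**2 + 250.
  leading term x_1*x_2: subtract (-3/25*x_2)·f_1 from 3/5*x_1*x_2 - 2*x_1 - 9*x_2**2 + 250 → -2*x_1 - 234/25*x_2**2 + 6/5*x_2 + 250
  leading term x_1: subtract (2/5)·f_1 from -2*x_1 - 234/25*x_2**2 + 6/5*x_2 + 250 → -234/25*x_2**2 + 12/5*x_2 + 246
  leading term x_2**2: subtract (39/4)·h_5 from -234/25*x_2**2 + 12/5*x_2 + 246 → -849/20*x_2 - 849/4
  leading term x_2: no divisor's leading term divides it; move -849/20*x_2 to the remainder.
  leading term 1: no divisor's leading term divides it; move -849/4 to the remainder.
  remainder -849/20*x_2 - 849/4 ≠ 0; add h_6 = -849/20*x_2 - 849/4 to the basis.

The other S-polynomials (S(f_1,f_4), S(f_2,f_3), S(f_2,f_4), S(f_3,f_4), S(f_1,h_5), S(f_2,h_5), S(f_3,h_5), S(f_4,h_5), S(f_1,h_6), S(f_2,h_6), S(f_3,h_6), S(f_4,h_6), S(h_5,h_6)) all reduce to 0 modulo the current basis, so we have a Gröbner basis.
Inter-reduce: drop elements whose leading term is divisible by another's, tail-reduce, and make monic.
Reduced Gröbner basis: {x_1 - 5, x_2 + 5}.

Since the basis is lex-ordered, x_2 + 5 is univariate in x_2. Its roots are {-5}. Back-substituting each root into the other basis elements fixes the other coordinates.
  x_2 = -5: the earlier basis element becomes x_1 - 5 = 0, giving x_1 = 5 — point (5, -5).
A lex Gröbner basis triangularizes the system, enabling back-substitution.

{(5, -5)}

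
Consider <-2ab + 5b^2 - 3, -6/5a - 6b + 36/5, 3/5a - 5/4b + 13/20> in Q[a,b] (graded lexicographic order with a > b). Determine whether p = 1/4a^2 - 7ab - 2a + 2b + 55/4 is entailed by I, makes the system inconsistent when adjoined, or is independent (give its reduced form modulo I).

First compute the reduced Gröbner basis of I by Buchberger's algorithm.
f_1 = -2ab + 5b^2 - 3, LT = ab.
f_2 = -6/5a - 6b + 36/5, LT = a.
f_3 = 3/5a - 5/4b + 13/20, LT = a.

S(f_1,f_2): lcm = ab. S = -15/2b^2 + 6b + 3/2.
  reduce S modulo (f_1, f_2, f_3):
  remainder -15/2b^2 + 6b + 3/2 ≠ 0; add h_4 = -15/2b^2 + 6b + 3/2 to the basis.

S(f_1,f_3): lcm = ab. S = -5/12b^2 - 13/12b + 3/2.
  reduce S modulo (f_1, f_2, f_3, h_4):
  remainder -17/12b + 17/12 ≠ 0; add h_5 = -17/12b + 17/12 to the basis.

The other S-polynomials (S(f_2,f_3), S(f_1,h_4), S(f_2,h_4), S(f_3,h_4), S(f_1,h_5), S(f_2,h_5), S(f_3,h_5), S(h_4,h_5)) all reduce to 0 modulo the current basis, so we have a Gröbner basis.
Inter-reduce: drop elements whose leading term is divisible by another's, tail-reduce, and make monic.
Reduced Gröbner basis: {a - 1, b - 1}.
Label its elements g_1 = a - 1, g_2 = b - 1.

Reduce p = 1/4a^2 - 7ab - 2a + 2b + 55/4 modulo G:
  leading term a^2: subtract (1/4a)·g_1 from 1/4a^2 - 7ab - 2a + 2b + 55/4 → -7ab - 7/4a + 2b + 55/4
  leading term ab: subtract (-7b)·g_1 from -7ab - 7/4a + 2b + 55/4 → -7/4a - 5b + 55/4
  leading term a: subtract (-7/4)·g_1 from -7/4a - 5b + 55/4 → -5b + 12
  leading term b: subtract (-5)·g_2 from -5b + 12 → 7
  leading term 1: no divisor's leading term divides it; move 7 to the remainder.
  normal form = 7.
The normal form is nonzero, so p ∉ I. Since p minus its normal form lies in I, I + (p) = I + (r) where r = 7; decide whether this ideal is the whole ring.
Here r = 7 is a nonzero constant, hence a unit: 1 ∈ I + (p), the Gröbner basis of I + (p) is {1}, and the enlarged system has no common solution — adjoining p is inconsistent.

Adjoining 1/4a^2 - 7ab - 2a + 2b + 55/4 makes the ideal the whole ring: the system is inconsistent.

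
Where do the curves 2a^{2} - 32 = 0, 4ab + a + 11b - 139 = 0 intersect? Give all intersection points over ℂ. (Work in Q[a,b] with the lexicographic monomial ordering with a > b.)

Compute a lex Gröbner basis by Buchberger's algorithm.
f_1 = 2a^{2} - 32, LT = a^{2}.
f_2 = 4ab + a + 11b - 139, LT = ab.

S(f_1,f_2): lcm = a^{2}b. S = -\tfrac{1}{4}a^{2} - \tfrac{11}{4}ab + \tfrac{139}{4}a - 16b.
  reduce S modulo (f_1, f_2):
  remainder \tfrac{567}{16}a - \tfrac{135}{16}b - \tfrac{1593}{16} ≠ 0; add h_3 = \tfrac{567}{16}a - \tfrac{135}{16}b - \tfrac{1593}{16} to the basis.

S(f_2,h_3): lcm = ab. S = \tfrac{1}{4}a + \tfrac{5}{21}b^{2} + \tfrac{467}{84}b - \tfrac{139}{4}.
  reduce S modulo (f_1, f_2, h_3):
  remainder \tfrac{5}{21}b^{2} + \tfrac{118}{21}b - \tfrac{715}{21} ≠ 0; add h_4 = \tfrac{5}{21}b^{2} + \tfrac{118}{21}b - \tfrac{715}{21} to the basis.

The other S-polynomials (S(f_1,h_3), S(f_1,h_4), S(f_2,h_4), S(h_3,h_4)) all reduce to 0 modulo the current basis, so we have a Gröbner basis.
Inter-reduce: drop elements whose leading term is divisible by another's, tail-reduce, and make monic.
Reduced Gröbner basis: {a - \tfrac{5}{21}b - \tfrac{59}{21}, b^{2} + \tfrac{118}{5}b - 143}.

From the last basis element, b^{2} + \tfrac{118}{5}b - 143 = 0, so b takes values in {-143/5, 5}. Each choice, substituted upward through the basis, yields the corresponding point(s) of the solution set.
  b = -143/5: the earlier basis element becomes a + 4 = 0, giving a = -4 — point (-4, -143/5).
  b = 5: the earlier basis element becomes a - 4 = 0, giving a = 4 — point (4, 5).

{(-4, -143/5), (4, 5)}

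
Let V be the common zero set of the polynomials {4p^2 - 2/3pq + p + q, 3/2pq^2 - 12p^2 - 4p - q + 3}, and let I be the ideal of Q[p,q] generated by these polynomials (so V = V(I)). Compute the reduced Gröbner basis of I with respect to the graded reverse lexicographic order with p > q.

G = {pq^2 - 4/3pq - 2/3p + 4/3q + 2, q^3 - 16/3pq - 4/9q^2 - 8p - 2/3q - 2, p^2 - 1/6pq + 1/4p + 1/4q}

This is the nonlinear analogue of row-reducing a linear system.

f_1 = 4p^2 - 2/3pq + p + q, LT = p^2.
f_2 = 3/2pq^2 - 12p^2 - 4p - q + 3, LT = pq^2.

S(f_1,f_2): lcm = p^2q^2. S = -1/6pq^3 + 8p^3 + 1/4pq^2 + 1/4q^3 + 8/3p^2 + 2/3pq - 2p.
  leading term pq^3: subtract (-1/9q)·f_2 from -1/6pq^3 + 8p^3 + 1/4pq^2 + 1/4q^3 + 8/3p^2 + 2/3pq - 2p → 8p^3 - 4/3p^2q + 1/4pq^2 + 1/4q^3 + 8/3p^2 + 2/9pq - 1/9q^2 - 2p + 1/3q
  leading term p^3: subtract (2p)·f_1 from 8p^3 - 4/3p^2q + 1/4pq^2 + 1/4q^3 + 8/3p^2 + 2/9pq - 1/9q^2 - 2p + 1/3q → 1/4pq^2 + 1/4q^3 + 2/3p^2 - 16/9pq - 1/9q^2 - 2p + 1/3q
  leading term pq^2: subtract (1/6)·f_2 from 1/4pq^2 + 1/4q^3 + 2/3p^2 - 16/9pq - 1/9q^2 - 2p + 1/3q → 1/4q^3 + 8/3p^2 - 16/9pq - 1/9q^2 - 4/3p + 1/2q - 1/2
  leading term q^3: no divisor's leading term divides it; move 1/4q^3 to the remainder.
  leading term p^2: subtract (2/3)·f_1 from 8/3p^2 - 16/9pq - 1/9q^2 - 4/3p + 1/2q - 1/2 → -4/3pq - 1/9q^2 - 2p - 1/6q - 1/2
  leading term pq: no divisor's leading term divides it; move -4/3pq to the remainder.
  leading term q^2: no divisor's leading term divides it; move -1/9q^2 to the remainder.
  leading term p: no divisor's leading term divides it; move -2p to the remainder.
  leading term q: no divisor's leading term divides it; move -1/6q to the remainder.
  leading term 1: no divisor's leading term divides it; move -1/2 to the remainder.
  remainder 1/4q^3 - 4/3pq - 1/9q^2 - 2p - 1/6q - 1/2 ≠ 0; add g_3 = 1/4q^3 - 4/3pq - 1/9q^2 - 2p - 1/6q - 1/2 to the basis.

The other S-polynomials (S(f_1,g_3), S(f_2,g_3)) all reduce to 0 modulo the current basis, so we have a Gröbner basis.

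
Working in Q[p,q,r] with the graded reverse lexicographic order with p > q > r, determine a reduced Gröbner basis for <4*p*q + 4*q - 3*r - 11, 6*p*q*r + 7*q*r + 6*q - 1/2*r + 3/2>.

f_1 = 4*p*q + 4*q - 3*r - 11, LT = p*q.
f_2 = 6*p*q*r + 7*q*r + 6*q - 1/2*r + 3/2, LT = p*q*r.

S(f_1,f_2): lcm = p*q*r. S = -1/6*q*r - 3/4*r**2 - q - 8/3*r - 1/4.
  leading term q*r: no divisor's leading term divides it; move -1/6*q*r to the remainder.
  leading term r**2: no divisor's leading term divides it; move -3/4*r**2 to the remainder.
  leading term q: no divisor's leading term divides it; move -q to the remainder.
  leading term r: no divisor's leading term divides it; move -8/3*r to the remainder.
  leading term 1: no divisor's leading term divides it; move -1/4 to the remainder.
  remainder -1/6*q*r - 3/4*r**2 - q - 8/3*r - 1/4 ≠ 0; add g_3 = -1/6*q*r - 3/4*r**2 - q - 8/3*r - 1/4 to the basis.

S(f_1,g_3): lcm = p*q*r. S = -9/2*p*r**2 - 6*p*q - 16*p*r + q*r - 3/4*r**2 - 3/2*p - 11/4*r.
  leading term p*r**2: no divisor's leading term divides it; move -9/2*p*r**2 to the remainder.
  leading term p*q: subtract (-3/2)·f_1 from -6*p*q - 16*p*r + q*r - 3/4*r**2 - 3/2*p - 11/4*r → -16*p*r + q*r - 3/4*r**2 - 3/2*p + 6*q - 29/4*r - 33/2
  leading term p*r: no divisor's leading term divides it; move -16*p*r to the remainder.
  leading term q*r: subtract (-6)·g_3 from q*r - 3/4*r**2 - 3/2*p + 6*q - 29/4*r - 33/2 → -21/4*r**2 - 3/2*p - 93/4*r - 18
  leading term r**2: no divisor's leading term divides it; move -21/4*r**2 to the remainder.
  leading term p: no divisor's leading term divides it; move -3/2*p to the remainder.
  leading term r: no divisor's leading term divides it; move -93/4*r to the remainder.
  leading term 1: no divisor's leading term divides it; move -18 to the remainder.
  remainder -9/2*p*r**2 - 16*p*r - 21/4*r**2 - 3/2*p - 93/4*r - 18 ≠ 0; add g_4 = -9/2*p*r**2 - 16*p*r - 21/4*r**2 - 3/2*p - 93/4*r - 18 to the basis.

The other S-polynomials (S(f_2,g_3), S(f_1,g_4), S(f_2,g_4), S(g_3,g_4)) all reduce to 0 modulo the current basis, so we have a Gröbner basis.
Inter-reduce: drop elements whose leading term is divisible by another's, tail-reduce, and make monic.

G = {p*r**2 + 32/9*p*r + 7/6*r**2 + 1/3*p + 31/6*r + 4, p*q + q - 3/4*r - 11/4, q*r + 9/2*r**2 + 6*q + 16*r + 3/2}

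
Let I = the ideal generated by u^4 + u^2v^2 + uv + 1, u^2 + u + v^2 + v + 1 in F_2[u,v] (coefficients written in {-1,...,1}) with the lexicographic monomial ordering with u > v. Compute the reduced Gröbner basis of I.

Buchberger's algorithm terminates because the ascending chain of leading-term ideals stabilizes.

f_1 = u^4 + u^2v^2 + uv + 1, LT = u^4.
f_2 = u^2 + u + v^2 + v + 1, LT = u^2.

S(f_1,f_2): lcm = u^4. S = u^3 + u^2v + u^2 + uv + 1.
  leading term u^3: subtract (u)·f_2 from u^3 + u^2v + u^2 + uv + 1 → u^2v + uv^2 + u + 1
  leading term u^2v: subtract (v)·f_2 from u^2v + uv^2 + u + 1 → uv^2 + uv + u + v^3 + v^2 + v + 1
  leading term uv^2: no divisor's leading term divides it; move uv^2 to the remainder.
  leading term uv: no divisor's leading term divides it; move uv to the remainder.
  leading term u: no divisor's leading term divides it; move u to the remainder.
  leading term v^3: no divisor's leading term divides it; move v^3 to the remainder.
  leading term v^2: no divisor's leading term divides it; move v^2 to the remainder.
  leading term v: no divisor's leading term divides it; move v to the remainder.
  leading term 1: no divisor's leading term divides it; move 1 to the remainder.
  remainder uv^2 + uv + u + v^3 + v^2 + v + 1 ≠ 0; add g_3 = uv^2 + uv + u + v^3 + v^2 + v + 1 to the basis.

S(f_1,g_3): lcm = u^4v^2. S = u^4v + u^4 + u^3v^3 + u^3v^2 + u^3v + u^3 + u^2v^4 + uv^3 + v^2.
  leading term u^4v: subtract (v)·f_1 from u^4v + u^4 + u^3v^3 + u^3v^2 + u^3v + u^3 + u^2v^4 + uv^3 + v^2 → u^4 + u^3v^3 + u^3v^2 + u^3v + u^3 + u^2v^4 + u^2v^3 + uv^3 + uv^2 + v^2 + v
  leading term u^4: subtract (1)·f_1 from u^4 + u^3v^3 + u^3v^2 + u^3v + u^3 + u^2v^4 + u^2v^3 + uv^3 + uv^2 + v^2 + v → u^3v^3 + u^3v^2 + u^3v + u^3 + u^2v^4 + u^2v^3 + u^2v^2 + uv^3 + uv^2 + uv + v^2 + v + 1
  leading term u^3v^3: subtract (uv^3)·f_2 from u^3v^3 + u^3v^2 + u^3v + u^3 + u^2v^4 + u^2v^3 + u^2v^2 + uv^3 + uv^2 + uv + v^2 + v + 1 → u^3v^2 + u^3v + u^3 + u^2v^4 + u^2v^2 + uv^5 + uv^4 + uv^2 + uv + v^2 + v + 1
  leading term u^3v^2: subtract (uv^2)·f_2 from u^3v^2 + u^3v + u^3 + u^2v^4 + u^2v^2 + uv^5 + uv^4 + uv^2 + uv + v^2 + v + 1 → u^3v + u^3 + u^2v^4 + uv^5 + uv^3 + uv + v^2 + v + 1
  leading term u^3v: subtract (uv)·f_2 from u^3v + u^3 + u^2v^4 + uv^5 + uv^3 + uv + v^2 + v + 1 → u^3 + u^2v^4 + u^2v + uv^5 + uv^2 + v^2 + v + 1
  leading term u^3: subtract (u)·f_2 from u^3 + u^2v^4 + u^2v + uv^5 + uv^2 + v^2 + v + 1 → u^2v^4 + u^2v + u^2 + uv^5 + uv + u + v^2 + v + 1
  leading term u^2v^4: subtract (v^4)·f_2 from u^2v^4 + u^2v + u^2 + uv^5 + uv + u + v^2 + v + 1 → u^2v + u^2 + uv^5 + uv^4 + uv + u + v^6 + v^5 + v^4 + v^2 + v + 1
  leading term u^2v: subtract (v)·f_2 from u^2v + u^2 + uv^5 + uv^4 + uv + u + v^6 + v^5 + v^4 + v^2 + v + 1 → u^2 + uv^5 + uv^4 + u + v^6 + v^5 + v^4 + v^3 + 1
  leading term u^2: subtract (1)·f_2 from u^2 + uv^5 + uv^4 + u + v^6 + v^5 + v^4 + v^3 + 1 → uv^5 + uv^4 + v^6 + v^5 + v^4 + v^3 + v^2 + v
  leading term uv^5: subtract (v^3)·g_3 from uv^5 + uv^4 + v^6 + v^5 + v^4 + v^3 + v^2 + v → uv^3 + v^2 + v
  leading term uv^3: subtract (v)·g_3 from uv^3 + v^2 + v → uv^2 + uv + v^4 + v^3
  leading term uv^2: subtract (1)·g_3 from uv^2 + uv + v^4 + v^3 → u + v^4 + v^2 + v + 1
  leading term u: no divisor's leading term divides it; move u to the remainder.
  leading term v^4: no divisor's leading term divides it; move v^4 to the remainder.
  leading term v^2: no divisor's leading term divides it; move v^2 to the remainder.
  leading term v: no divisor's leading term divides it; move v to the remainder.
  leading term 1: no divisor's leading term divides it; move 1 to the remainder.
  remainder u + v^4 + v^2 + v + 1 ≠ 0; add g_4 = u + v^4 + v^2 + v + 1 to the basis.

S(f_2,g_3): lcm = u^2v^2. S = u^2v + u^2 + uv^3 + uv + u + v^4 + v^3 + v^2.
  leading term u^2v: subtract (v)·f_2 from u^2v + u^2 + uv^3 + uv + u + v^4 + v^3 + v^2 → u^2 + uv^3 + u + v^4 + v
  leading term u^2: subtract (1)·f_2 from u^2 + uv^3 + u + v^4 + v → uv^3 + v^4 + v^2 + 1
  leading term uv^3: subtract (v)·g_3 from uv^3 + v^4 + v^2 + 1 → uv^2 + uv + v^3 + v + 1
  leading term uv^2: subtract (1)·g_3 from uv^2 + uv + v^3 + v + 1 → u + v^2
  leading term u: subtract (1)·g_4 from u + v^2 → v^4 + v + 1
  leading term v^4: no divisor's leading term divides it; move v^4 to the remainder.
  leading term v: no divisor's leading term divides it; move v to the remainder.
  leading term 1: no divisor's leading term divides it; move 1 to the remainder.
  remainder v^4 + v + 1 ≠ 0; add g_5 = v^4 + v + 1 to the basis.

The other S-polynomials (S(f_1,g_4), S(f_2,g_4), S(g_3,g_4), S(f_1,g_5), S(f_2,g_5), S(g_3,g_5), S(g_4,g_5)) all reduce to 0 modulo the current basis, so we have a Gröbner basis.
Inter-reduce: drop elements whose leading term is divisible by another's, tail-reduce, and make monic.

G = {u + v^2, v^4 + v + 1}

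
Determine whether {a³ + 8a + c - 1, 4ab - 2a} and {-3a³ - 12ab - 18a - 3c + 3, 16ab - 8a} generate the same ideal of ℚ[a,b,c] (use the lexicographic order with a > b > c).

Equality of ideals is decidable: compute both reduced Gröbner bases (unique for the ordering) and check whether they agree.
Buchberger on the first generating set:
f_1 = a³ + 8a + c - 1, LT = a³.
f_2 = 4ab - 2a, LT = ab.

S(f_1,f_2): lcm = a³b. S = ½a³ + 8ab + bc - b.
  leading term a³: subtract (½)·f_1 from ½a³ + 8ab + bc - b → 8ab - 4a + bc - b - ½c + ½
  leading term ab: subtract (2)·f_2 from 8ab - 4a + bc - b - ½c + ½ → bc - b - ½c + ½
  leading term bc: no divisor's leading term divides it; move bc to the remainder.
  leading term b: no divisor's leading term divides it; move -b to the remainder.
  leading term c: no divisor's leading term divides it; move -½c to the remainder.
  leading term 1: no divisor's leading term divides it; move ½ to the remainder.
  remainder bc - b - ½c + ½ ≠ 0; add g_3 = bc - b - ½c + ½ to the basis.

The other S-polynomials (S(f_1,g_3), S(f_2,g_3)) all reduce to 0 modulo the current basis, so we have a Gröbner basis.
Inter-reduce: drop elements whose leading term is divisible by another's, tail-reduce, and make monic.
Reduced Gröbner basis: {a³ + 8a + c - 1, ab - ½a, bc - b - ½c + ½}.

Buchberger on the second generating set:
h_1 = -3a³ - 12ab - 18a - 3c + 3, LT = a³.
h_2 = 16ab - 8a, LT = ab.

S(h_1,h_2): lcm = a³b. S = ½a³ + 4ab² + 6ab + bc - b.
  leading term a³: subtract (-⅙)·h_1 from ½a³ + 4ab² + 6ab + bc - b → 4ab² + 4ab - 3a + bc - b - ½c + ½
  leading term ab²: subtract (¼b)·h_2 from 4ab² + 4ab - 3a + bc - b - ½c + ½ → 6ab - 3a + bc - b - ½c + ½
  leading term ab: subtract (⅜)·h_2 from 6ab - 3a + bc - b - ½c + ½ → bc - b - ½c + ½
  leading term bc: no divisor's leading term divides it; move bc to the remainder.
  leading term b: no divisor's leading term divides it; move -b to the remainder.
  leading term c: no divisor's leading term divides it; move -½c to the remainder.
  leading term 1: no divisor's leading term divides it; move ½ to the remainder.
  remainder bc - b - ½c + ½ ≠ 0; add k_3 = bc - b - ½c + ½ to the basis.

The other S-polynomials (S(h_1,k_3), S(h_2,k_3)) all reduce to 0 modulo the current basis, so we have a Gröbner basis.
Inter-reduce: drop elements whose leading term is divisible by another's, tail-reduce, and make monic.
Reduced Gröbner basis: {a³ + 8a + c - 1, ab - ½a, bc - b - ½c + ½}.

These coincide, so the ideals are equal.

Yes, the ideals are equal.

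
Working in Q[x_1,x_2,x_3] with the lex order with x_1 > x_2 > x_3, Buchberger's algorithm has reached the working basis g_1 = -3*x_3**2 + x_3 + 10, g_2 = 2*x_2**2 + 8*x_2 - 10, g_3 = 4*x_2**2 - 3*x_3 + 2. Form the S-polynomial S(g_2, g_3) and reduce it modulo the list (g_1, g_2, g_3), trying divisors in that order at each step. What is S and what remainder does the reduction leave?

lcm(LM(g_2), LM(g_3)) = x_2**2.
S = (lcm/LT(g_2))·g_2 − (lcm/LT(g_3))·g_3 = 4*x_2 + 3/4*x_3 - 11/2.
Reduce S modulo (g_1, g_2, g_3) in that order:
  leading term x_2: no divisor's leading term divides it; move 4*x_2 to the remainder.
  leading term x_3: no divisor's leading term divides it; move 3/4*x_3 to the remainder.
  leading term 1: no divisor's leading term divides it; move -11/2 to the remainder.
The remainder 4*x_2 + 3/4*x_3 - 11/2 is nonzero, so it would be added as the next basis element.

S(g_2, g_3) = 4*x_2 + 3/4*x_3 - 11/2; remainder on division = 4*x_2 + 3/4*x_3 - 11/2.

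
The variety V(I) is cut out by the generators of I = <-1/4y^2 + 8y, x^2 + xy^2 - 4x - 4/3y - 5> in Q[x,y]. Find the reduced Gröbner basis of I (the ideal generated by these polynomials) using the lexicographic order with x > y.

G = {x^2 + 32xy - 4x - 4/3y - 5, y^2 - 32y}

f_1 = -1/4y^2 + 8y, LT = y^2.
f_2 = x^2 + xy^2 - 4x - 4/3y - 5, LT = x^2.

S(f_1,f_2): leading monomials are coprime, so the S-polynomial reduces to 0 (Buchberger's first criterion).
Every S-polynomial of the final basis reduces to 0, so we have a Gröbner basis.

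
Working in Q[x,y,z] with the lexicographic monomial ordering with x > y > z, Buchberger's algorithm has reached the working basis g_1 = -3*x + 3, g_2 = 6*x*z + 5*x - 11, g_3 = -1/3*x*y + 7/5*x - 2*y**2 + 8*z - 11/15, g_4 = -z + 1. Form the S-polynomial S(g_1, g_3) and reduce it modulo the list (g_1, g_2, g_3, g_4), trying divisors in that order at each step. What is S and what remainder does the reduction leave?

S(g_1, g_3) = 21/5*x - 6*y**2 - y + 24*z - 11/5; remainder on division = -6*y**2 - y + 26.

lcm(LM(g_1), LM(g_3)) = x*y.
S = (lcm/LT(g_1))·g_1 − (lcm/LT(g_3))·g_3 = 21/5*x - 6*y**2 - y + 24*z - 11/5.
Reduce S modulo (g_1, g_2, g_3, g_4) in that order:
  leading term x: subtract (-7/5)·g_1 from 21/5*x - 6*y**2 - y + 24*z - 11/5 → -6*y**2 - y + 24*z + 2
  leading term y**2: no divisor's leading term divides it; move -6*y**2 to the remainder.
  leading term y: no divisor's leading term divides it; move -y to the remainder.
  leading term z: subtract (-24)·g_4 from 24*z + 2 → 26
  leading term 1: no divisor's leading term divides it; move 26 to the remainder.
The remainder -6*y**2 - y + 26 is nonzero, so it would be added as the next basis element.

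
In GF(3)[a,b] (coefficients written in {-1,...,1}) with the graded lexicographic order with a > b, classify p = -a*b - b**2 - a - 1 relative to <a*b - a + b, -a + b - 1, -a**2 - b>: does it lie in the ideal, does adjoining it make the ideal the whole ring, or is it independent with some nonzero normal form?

First compute the reduced Gröbner basis of I by Buchberger's algorithm.
f_1 = a*b - a + b, LT = a*b.
f_2 = -a + b - 1, LT = a.
f_3 = -a**2 - b, LT = a**2.

S(f_1,f_2): lcm = a*b. S = b**2 - a.
  leading term b**2: no divisor's leading term divides it; move b**2 to the remainder.
  leading term a: subtract (1)·f_2 from -a → -b + 1
  leading term b: no divisor's leading term divides it; move -b to the remainder.
  leading term 1: no divisor's leading term divides it; move 1 to the remainder.
  remainder b**2 - b + 1 ≠ 0; add h_4 = b**2 - b + 1 to the basis.

The other S-polynomials (S(f_1,f_3), S(f_2,f_3), S(f_1,h_4), S(f_2,h_4), S(f_3,h_4)) all reduce to 0 modulo the current basis, so we have a Gröbner basis.
Inter-reduce: drop elements whose leading term is divisible by another's, tail-reduce, and make monic.
Reduced Gröbner basis: {b**2 - b + 1, a - b + 1}.
Label its elements g_1 = b**2 - b + 1, g_2 = a - b + 1.

Reduce p = -a*b - b**2 - a - 1 modulo G:
  leading term a*b: subtract (-b)·g_2 from -a*b - b**2 - a - 1 → b**2 - a + b - 1
  leading term b**2: subtract (1)·g_1 from b**2 - a + b - 1 → -a - b + 1
  leading term a: subtract (-1)·g_2 from -a - b + 1 → b - 1
  leading term b: no divisor's leading term divides it; move b to the remainder.
  leading term 1: no divisor's leading term divides it; move -1 to the remainder.
  normal form = b - 1.
The normal form is nonzero, so p ∉ I. Since p minus its normal form lies in I, I + (p) = I + (r) where r = b - 1; decide whether this ideal is the whole ring.
Run Buchberger on G together with r (pairs among the g_i already reduce to 0 since G is a Gröbner basis):
g_1 = b**2 - b + 1, LT = b**2.
g_2 = a - b + 1, LT = a.
r = b - 1, LT = b.

S(g_1,r): lcm = b**2. S = 1.
  leading term 1: no divisor's leading term divides it; move 1 to the remainder.
  remainder 1 ≠ 0; add m_4 = 1 to the basis.

The other S-polynomials (S(g_1,g_2), S(g_2,r), S(g_1,m_4), S(g_2,m_4), S(r,m_4)) all reduce to 0 modulo the current basis, so we have a Gröbner basis.
Inter-reduce: drop elements whose leading term is divisible by another's, tail-reduce, and make monic.
Reduced Gröbner basis: {1}.
The reduced Gröbner basis of I + (p) is {1}: the ideal is the whole ring, so the enlarged system has no common solution — adjoining p is inconsistent.

Ideal membership is decidable via reduction modulo a Gröbner basis.

Adjoining -a*b - b**2 - a - 1 makes the ideal the whole ring: the system is inconsistent.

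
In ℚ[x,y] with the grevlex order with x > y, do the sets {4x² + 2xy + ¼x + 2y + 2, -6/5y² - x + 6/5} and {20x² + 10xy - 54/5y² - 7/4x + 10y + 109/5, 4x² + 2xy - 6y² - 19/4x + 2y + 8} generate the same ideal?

For a fixed monomial order, each ideal has a unique reduced Gröbner basis; comparing bases decides equality.
Buchberger on the first generating set:
f_1 = 4x² + 2xy + ¼x + 2y + 2, LT = x².
f_2 = -6/5y² - x + 6/5, LT = y².

The S-polynomials (S(f_1,f_2)) all reduce to 0 modulo the current basis, so we have a Gröbner basis.
Inter-reduce: drop elements whose leading term is divisible by another's, tail-reduce, and make monic.
Reduced Gröbner basis: {x² + ½xy + 1/16x + ½y + ½, y² + ⅚x - 1}.

Buchberger on the second generating set:
h_1 = 20x² + 10xy - 54/5y² - 7/4x + 10y + 109/5, LT = x².
h_2 = 4x² + 2xy - 6y² - 19/4x + 2y + 8, LT = x².

S(h_1,h_2): lcm = x². S = 24/25y² + 11/10x - 91/100.
  reduce S modulo (h_1, h_2):
  remainder 24/25y² + 11/10x - 91/100 ≠ 0; add k_3 = 24/25y² + 11/10x - 91/100 to the basis.

The other S-polynomials (S(h_1,k_3), S(h_2,k_3)) all reduce to 0 modulo the current basis, so we have a Gröbner basis.
Inter-reduce: drop elements whose leading term is divisible by another's, tail-reduce, and make monic.
Reduced Gröbner basis: {x² + ½xy + 17/32x + ½y + 37/64, y² + 55/48x - 91/96}.

These differ, so the ideals are not equal.

No, the ideals differ.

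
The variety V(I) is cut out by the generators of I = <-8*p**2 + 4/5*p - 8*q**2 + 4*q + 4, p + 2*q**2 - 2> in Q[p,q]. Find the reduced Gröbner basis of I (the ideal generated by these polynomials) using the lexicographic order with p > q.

The reduced Gröbner basis is the canonical form of the ideal for this ordering.

f_1 = -8*p**2 + 4/5*p - 8*q**2 + 4*q + 4, LT = p**2.
f_2 = p + 2*q**2 - 2, LT = p.

S(f_1,f_2): lcm = p**2. S = -2*p*q**2 + 19/10*p + q**2 - 1/2*q - 1/2.
  reduce S modulo (f_1, f_2):
  remainder 4*q**4 - 34/5*q**2 - 1/2*q + 33/10 ≠ 0; add g_3 = 4*q**4 - 34/5*q**2 - 1/2*q + 33/10 to the basis.

The other S-polynomials (S(f_1,g_3), S(f_2,g_3)) all reduce to 0 modulo the current basis, so we have a Gröbner basis.
Inter-reduce: drop elements whose leading term is divisible by another's, tail-reduce, and make monic.

G = {p + 2*q**2 - 2, q**4 - 17/10*q**2 - 1/8*q + 33/40}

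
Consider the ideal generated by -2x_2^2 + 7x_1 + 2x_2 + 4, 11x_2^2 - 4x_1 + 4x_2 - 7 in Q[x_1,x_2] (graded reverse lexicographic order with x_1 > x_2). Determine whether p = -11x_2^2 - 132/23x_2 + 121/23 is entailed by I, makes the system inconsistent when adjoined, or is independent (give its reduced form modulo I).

First compute the reduced Gröbner basis of I by Buchberger's algorithm.
f_1 = -2x_2^2 + 7x_1 + 2x_2 + 4, LT = x_2^2.
f_2 = 11x_2^2 - 4x_1 + 4x_2 - 7, LT = x_2^2.

S(f_1,f_2): lcm = x_2^2. S = -69/22x_1 - 15/11x_2 - 15/11.
  leading term x_1: no divisor's leading term divides it; move -69/22x_1 to the remainder.
  leading term x_2: no divisor's leading term divides it; move -15/11x_2 to the remainder.
  leading term 1: no divisor's leading term divides it; move -15/11 to the remainder.
  remainder -69/22x_1 - 15/11x_2 - 15/11 ≠ 0; add h_3 = -69/22x_1 - 15/11x_2 - 15/11 to the basis.

S(f_1,h_3): leading monomials are coprime, so the S-polynomial reduces to 0 (Buchberger's first criterion).
S(f_2,h_3): leading monomials are coprime, so the S-polynomial reduces to 0 (Buchberger's first criterion).
Every S-polynomial of the final basis reduces to 0, so we have a Gröbner basis.
Inter-reduce: drop elements whose leading term is divisible by another's, tail-reduce, and make monic.
Reduced Gröbner basis: {x_2^2 + 12/23x_2 - 11/23, x_1 + 10/23x_2 + 10/23}.
Label its elements g_1 = x_2^2 + 12/23x_2 - 11/23, g_2 = x_1 + 10/23x_2 + 10/23.

Reduce p = -11x_2^2 - 132/23x_2 + 121/23 modulo G:
  leading term x_2^2: subtract (-11)·g_1 from -11x_2^2 - 132/23x_2 + 121/23 → 0
  normal form = 0.
Since the normal form is 0, p ∈ I.

-11x_2^2 - 132/23x_2 + 121/23 lies in I (it reduces to 0).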